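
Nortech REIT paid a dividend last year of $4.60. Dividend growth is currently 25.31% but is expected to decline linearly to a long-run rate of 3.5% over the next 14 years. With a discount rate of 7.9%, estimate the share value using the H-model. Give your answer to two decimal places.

$267.81

H-model: P₀ = D₀[(1+g_L) + H(g_S−g_L)]/(r−g_L), with H = 14/2 = 7.
P₀ = 4.60 × [(1+0.035) + 7×(0.2531−0.035)] / (0.079−0.035)
   = 4.60 × 2.5617 / 0.044 = 267.8141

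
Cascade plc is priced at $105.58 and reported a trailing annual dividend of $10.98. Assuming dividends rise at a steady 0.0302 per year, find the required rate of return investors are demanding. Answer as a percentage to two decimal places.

13.73%

Rearranging the constant-growth DDM: r = D₁/P₀ + g.
D₁ = 10.98 × (1 + 0.0302) = 11.3116.
r = 11.3116 / 105.58 + 0.0302 = 0.10714 + 0.0302 = 0.13734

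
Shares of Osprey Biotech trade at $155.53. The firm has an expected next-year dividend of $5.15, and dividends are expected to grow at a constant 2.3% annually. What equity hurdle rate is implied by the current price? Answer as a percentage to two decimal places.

5.61%

Rearranging the constant-growth DDM: r = D₁/P₀ + g.
r = 5.1500 / 155.53 + 0.023 = 0.03311 + 0.023 = 0.05611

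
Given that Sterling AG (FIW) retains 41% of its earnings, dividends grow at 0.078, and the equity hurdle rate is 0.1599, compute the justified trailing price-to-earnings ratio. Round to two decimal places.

Payout ratio b = 1 − 0.41 = 0.59.
Justified trailing P/E = b(1+g)/(r−g) = 0.59×(1+0.078)/(0.1599−0.078) = 7.7658

7.77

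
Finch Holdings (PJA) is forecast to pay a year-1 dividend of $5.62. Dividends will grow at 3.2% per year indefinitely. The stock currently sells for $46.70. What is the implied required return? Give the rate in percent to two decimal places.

15.23%

Rearranging the constant-growth DDM: r = D₁/P₀ + g.
r = 5.6200 / 46.70 + 0.032 = 0.12034 + 0.032 = 0.15234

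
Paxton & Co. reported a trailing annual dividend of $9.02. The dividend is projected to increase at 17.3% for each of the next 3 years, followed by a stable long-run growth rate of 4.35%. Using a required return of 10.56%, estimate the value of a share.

Two-stage DDM. Project D₁…D_3 at 0.173, terminal growth 0.0435, discount at r = 0.1056.
D_1 = 10.5805
D_2 = 12.4109
D_3 = 14.5580
Terminal value at t=3: TV = D_4/(r−g) = 15.1912/(0.1056−0.0435) = 244.6253
P₀ = 10.5805/(1+0.1056)^1 + 12.4109/(1+0.1056)^2 + 14.5580/(1+0.1056)^3 + 244.6253/(1+0.1056)^3 = 211.5074

$211.51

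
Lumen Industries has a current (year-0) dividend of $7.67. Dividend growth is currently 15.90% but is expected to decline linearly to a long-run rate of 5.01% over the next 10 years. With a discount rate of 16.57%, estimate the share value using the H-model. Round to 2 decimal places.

$105.80

H-model: P₀ = D₀[(1+g_L) + H(g_S−g_L)]/(r−g_L), with H = 10/2 = 5.
P₀ = 7.67 × [(1+0.0501) + 5×(0.159−0.0501)] / (0.1657−0.0501)
   = 7.67 × 1.5946 / 0.1156 = 105.8009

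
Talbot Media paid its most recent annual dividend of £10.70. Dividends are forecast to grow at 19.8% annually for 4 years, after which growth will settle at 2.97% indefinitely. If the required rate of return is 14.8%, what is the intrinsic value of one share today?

£158.12

Two-stage DDM. Project D₁…D_4 at 0.198, terminal growth 0.0297, discount at r = 0.148.
D_1 = 12.8186
D_2 = 15.3567
D_3 = 18.3973
D_4 = 22.0400
Terminal value at t=4: TV = D_5/(r−g) = 22.6946/(0.148−0.0297) = 191.8391
P₀ = 12.8186/(1+0.148)^1 + 15.3567/(1+0.148)^2 + 18.3973/(1+0.148)^3 + 22.0400/(1+0.148)^4 + 191.8391/(1+0.148)^4 = 158.1187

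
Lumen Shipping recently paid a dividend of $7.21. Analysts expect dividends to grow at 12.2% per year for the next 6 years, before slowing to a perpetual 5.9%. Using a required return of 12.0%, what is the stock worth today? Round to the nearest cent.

$170.05

Two-stage DDM. Project D₁…D_6 at 0.122, terminal growth 0.059, discount at r = 0.12.
D_1 = 8.0896
D_2 = 9.0766
D_3 = 10.1839
D_4 = 11.4263
D_5 = 12.8203
D_6 = 14.3844
Terminal value at t=6: TV = D_7/(r−g) = 15.2331/(0.12−0.059) = 249.7230
P₀ = 8.0896/(1+0.12)^1 + 9.0766/(1+0.12)^2 + 10.1839/(1+0.12)^3 + 11.4263/(1+0.12)^4 + 12.8203/(1+0.12)^5 + 14.3844/(1+0.12)^6 + 249.7230/(1+0.12)^6 = 170.0486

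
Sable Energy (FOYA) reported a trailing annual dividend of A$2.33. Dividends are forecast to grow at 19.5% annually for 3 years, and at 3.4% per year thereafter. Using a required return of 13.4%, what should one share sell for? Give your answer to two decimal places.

Two-stage DDM. Project D₁…D_3 at 0.195, terminal growth 0.034, discount at r = 0.134.
D_1 = 2.7844
D_2 = 3.3273
D_3 = 3.9761
Terminal value at t=3: TV = D_4/(r−g) = 4.1113/(0.134−0.034) = 41.1131
P₀ = 2.7844/(1+0.134)^1 + 3.3273/(1+0.134)^2 + 3.9761/(1+0.134)^3 + 41.1131/(1+0.134)^3 = 35.9623

A$35.96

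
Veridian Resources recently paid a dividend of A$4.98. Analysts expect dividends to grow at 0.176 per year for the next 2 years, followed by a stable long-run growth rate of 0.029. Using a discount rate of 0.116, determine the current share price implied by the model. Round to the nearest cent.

Two-stage DDM. Project D₁…D_2 at 0.176, terminal growth 0.029, discount at r = 0.116.
D_1 = 5.8565
D_2 = 6.8872
Terminal value at t=2: TV = D_3/(r−g) = 7.0869/(0.116−0.029) = 81.4592
P₀ = 5.8565/(1+0.116)^1 + 6.8872/(1+0.116)^2 + 81.4592/(1+0.116)^2 = 76.1827

A$76.18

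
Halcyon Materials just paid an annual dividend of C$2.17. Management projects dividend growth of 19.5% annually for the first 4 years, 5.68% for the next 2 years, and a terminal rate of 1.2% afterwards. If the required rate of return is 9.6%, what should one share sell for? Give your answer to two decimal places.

C$50.99

Three-stage DDM. Project D₁…D_6; terminal Gordon value at t=6 with g = 0.012; discount at r = 0.096.
D_1 = 2.5932
D_2 = 3.0988
D_3 = 3.7031
D_4 = 4.4252
D_5 = 4.6765
D_6 = 4.9422
TV_6 = 5.0015/(0.096−0.012) = 59.5413
P₀ = Σ Dₜ/(1+r)ᵗ + TV_6/(1+r)^6 = 50.9861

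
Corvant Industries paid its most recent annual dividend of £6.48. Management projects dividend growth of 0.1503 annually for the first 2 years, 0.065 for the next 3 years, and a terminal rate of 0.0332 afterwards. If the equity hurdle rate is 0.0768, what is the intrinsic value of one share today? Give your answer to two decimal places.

Three-stage DDM. Project D₁…D_5; terminal Gordon value at t=5 with g = 0.0332; discount at r = 0.0768.
D_1 = 7.4539
D_2 = 8.5743
D_3 = 9.1316
D_4 = 9.7252
D_5 = 10.3573
TV_5 = 10.7012/(0.0768−0.0332) = 245.4392
P₀ = Σ Dₜ/(1+r)ᵗ + TV_5/(1+r)^5 = 205.5575

£205.56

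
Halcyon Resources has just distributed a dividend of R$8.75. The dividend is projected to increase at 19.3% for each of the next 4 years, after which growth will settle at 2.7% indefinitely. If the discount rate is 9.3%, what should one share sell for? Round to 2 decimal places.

R$237.02

Two-stage DDM. Project D₁…D_4 at 0.193, terminal growth 0.027, discount at r = 0.093.
D_1 = 10.4388
D_2 = 12.4534
D_3 = 14.8569
D_4 = 17.7243
Terminal value at t=4: TV = D_5/(r−g) = 18.2029/(0.093−0.027) = 275.8013
P₀ = 10.4388/(1+0.093)^1 + 12.4534/(1+0.093)^2 + 14.8569/(1+0.093)^3 + 17.7243/(1+0.093)^4 + 275.8013/(1+0.093)^4 = 237.0203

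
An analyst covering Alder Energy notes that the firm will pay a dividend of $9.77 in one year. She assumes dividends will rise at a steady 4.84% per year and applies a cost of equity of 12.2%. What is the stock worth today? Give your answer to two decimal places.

Gordon growth model: P₀ = D₁/(r − g), with D₁ = 9.77 given directly.
P₀ = 9.7700 / (0.122 − 0.0484) = 9.7700 / 0.0736 = 132.7446

$132.74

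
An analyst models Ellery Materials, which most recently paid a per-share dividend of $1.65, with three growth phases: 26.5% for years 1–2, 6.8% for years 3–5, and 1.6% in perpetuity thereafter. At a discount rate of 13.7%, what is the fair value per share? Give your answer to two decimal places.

Three-stage DDM. Project D₁…D_5; terminal Gordon value at t=5 with g = 0.016; discount at r = 0.137.
D_1 = 2.0873
D_2 = 2.6404
D_3 = 2.8199
D_4 = 3.0117
D_5 = 3.2165
TV_5 = 3.2679/(0.137−0.016) = 27.0077
P₀ = Σ Dₜ/(1+r)ᵗ + TV_5/(1+r)^5 = 23.5043

$23.50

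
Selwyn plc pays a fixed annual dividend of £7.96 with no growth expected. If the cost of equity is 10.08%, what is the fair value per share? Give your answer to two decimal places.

£78.97

Zero-growth DDM (perpetuity): P₀ = D/r = 7.96 / 0.1008 = 78.9683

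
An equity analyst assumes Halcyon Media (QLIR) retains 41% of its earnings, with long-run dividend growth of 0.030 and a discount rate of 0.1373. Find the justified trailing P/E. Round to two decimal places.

Payout ratio b = 1 − 0.41 = 0.59.
Justified trailing P/E = b(1+g)/(r−g) = 0.59×(1+0.03)/(0.1373−0.03) = 5.6636

5.66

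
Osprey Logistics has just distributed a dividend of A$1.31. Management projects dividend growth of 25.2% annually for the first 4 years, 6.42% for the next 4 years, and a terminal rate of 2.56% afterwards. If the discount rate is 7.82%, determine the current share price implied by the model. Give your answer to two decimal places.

Three-stage DDM. Project D₁…D_8; terminal Gordon value at t=8 with g = 0.0256; discount at r = 0.0782.
D_1 = 1.6401
D_2 = 2.0534
D_3 = 2.5709
D_4 = 3.2188
D_5 = 3.4254
D_6 = 3.6453
D_7 = 3.8793
D_8 = 4.1284
TV_8 = 4.2341/(0.0782−0.0256) = 80.4959
P₀ = Σ Dₜ/(1+r)ᵗ + TV_8/(1+r)^8 = 61.0157

A$61.02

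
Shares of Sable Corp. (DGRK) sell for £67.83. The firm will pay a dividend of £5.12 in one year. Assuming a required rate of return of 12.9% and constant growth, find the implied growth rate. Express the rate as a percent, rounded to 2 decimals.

From P₀ = D₁/(r − g), the implied growth is g = r − D₁/P₀.
g = 0.129 − 5.12/67.83 = 0.129 − 0.07548 = 0.05352

5.35%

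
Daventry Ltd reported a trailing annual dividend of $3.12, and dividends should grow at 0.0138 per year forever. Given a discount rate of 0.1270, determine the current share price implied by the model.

Gordon growth model: P₀ = D₁/(r − g). D₁ = 3.12 × (1 + 0.0138) = 3.1631.
P₀ = 3.1631 / (0.127 − 0.0138) = 3.1631 / 0.1132 = 27.9422

$27.94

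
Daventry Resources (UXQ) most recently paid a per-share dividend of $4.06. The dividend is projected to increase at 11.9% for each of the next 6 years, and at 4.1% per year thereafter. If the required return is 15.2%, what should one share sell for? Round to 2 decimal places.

$54.01

Two-stage DDM. Project D₁…D_6 at 0.119, terminal growth 0.041, discount at r = 0.152.
D_1 = 4.5431
D_2 = 5.0838
D_3 = 5.6887
D_4 = 6.3657
D_5 = 7.1232
D_6 = 7.9709
Terminal value at t=6: TV = D_7/(r−g) = 8.2977/(0.152−0.041) = 74.7540
P₀ = 4.5431/(1+0.152)^1 + 5.0838/(1+0.152)^2 + 5.6887/(1+0.152)^3 + 6.3657/(1+0.152)^4 + 7.1232/(1+0.152)^5 + 7.9709/(1+0.152)^6 + 74.7540/(1+0.152)^6 = 54.0140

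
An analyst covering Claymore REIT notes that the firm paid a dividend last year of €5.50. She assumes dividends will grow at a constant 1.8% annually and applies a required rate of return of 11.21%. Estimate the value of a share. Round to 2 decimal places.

€59.50

Gordon growth model: P₀ = D₁/(r − g). D₁ = 5.50 × (1 + 0.018) = 5.5990.
P₀ = 5.5990 / (0.1121 − 0.018) = 5.5990 / 0.0941 = 59.5005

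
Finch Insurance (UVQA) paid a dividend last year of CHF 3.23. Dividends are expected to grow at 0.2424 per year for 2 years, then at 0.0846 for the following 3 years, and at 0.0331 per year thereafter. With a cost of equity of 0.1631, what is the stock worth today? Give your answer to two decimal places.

Three-stage DDM. Project D₁…D_5; terminal Gordon value at t=5 with g = 0.0331; discount at r = 0.1631.
D_1 = 4.0130
D_2 = 4.9857
D_3 = 5.4075
D_4 = 5.8650
D_5 = 6.3611
TV_5 = 6.5717/(0.1631−0.0331) = 50.5514
P₀ = Σ Dₜ/(1+r)ᵗ + TV_5/(1+r)^5 = 40.5148

CHF 40.51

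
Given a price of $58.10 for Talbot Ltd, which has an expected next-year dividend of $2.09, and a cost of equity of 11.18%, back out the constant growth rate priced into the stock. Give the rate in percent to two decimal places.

7.58%

From P₀ = D₁/(r − g), the implied growth is g = r − D₁/P₀.
g = 0.1118 − 2.09/58.10 = 0.1118 − 0.03597 = 0.07583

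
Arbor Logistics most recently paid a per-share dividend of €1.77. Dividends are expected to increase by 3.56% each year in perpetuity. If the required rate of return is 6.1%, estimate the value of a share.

Gordon growth model: P₀ = D₁/(r − g). D₁ = 1.77 × (1 + 0.0356) = 1.8330.
P₀ = 1.8330 / (0.061 − 0.0356) = 1.8330 / 0.0254 = 72.1658

€72.17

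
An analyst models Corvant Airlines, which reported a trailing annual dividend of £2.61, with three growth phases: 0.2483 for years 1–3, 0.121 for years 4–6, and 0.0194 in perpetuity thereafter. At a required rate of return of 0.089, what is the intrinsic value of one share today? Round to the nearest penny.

Three-stage DDM. Project D₁…D_6; terminal Gordon value at t=6 with g = 0.0194; discount at r = 0.089.
D_1 = 3.2581
D_2 = 4.0670
D_3 = 5.0769
D_4 = 5.6912
D_5 = 6.3798
D_6 = 7.1518
TV_6 = 7.2905/(0.089−0.0194) = 104.7489
P₀ = Σ Dₜ/(1+r)ᵗ + TV_6/(1+r)^6 = 85.6557

£85.66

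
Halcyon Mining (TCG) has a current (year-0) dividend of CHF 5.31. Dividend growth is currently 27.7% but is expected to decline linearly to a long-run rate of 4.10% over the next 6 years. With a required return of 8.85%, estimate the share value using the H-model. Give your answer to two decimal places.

CHF 195.52

H-model: P₀ = D₀[(1+g_L) + H(g_S−g_L)]/(r−g_L), with H = 6/2 = 3.
P₀ = 5.31 × [(1+0.041) + 3×(0.277−0.041)] / (0.0885−0.041)
   = 5.31 × 1.7490 / 0.0475 = 195.5198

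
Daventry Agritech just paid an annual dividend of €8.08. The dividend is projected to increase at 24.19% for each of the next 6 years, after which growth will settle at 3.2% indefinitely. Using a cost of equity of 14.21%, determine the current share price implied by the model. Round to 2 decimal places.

Two-stage DDM. Project D₁…D_6 at 0.2419, terminal growth 0.032, discount at r = 0.1421.
D_1 = 10.0346
D_2 = 12.4619
D_3 = 15.4764
D_4 = 19.2202
D_5 = 23.8696
D_6 = 29.6436
Terminal value at t=6: TV = D_7/(r−g) = 30.5922/(0.1421−0.032) = 277.8584
P₀ = 10.0346/(1+0.1421)^1 + 12.4619/(1+0.1421)^2 + 15.4764/(1+0.1421)^3 + 19.2202/(1+0.1421)^4 + 23.8696/(1+0.1421)^5 + 29.6436/(1+0.1421)^6 + 277.8584/(1+0.1421)^6 = 190.8638

€190.86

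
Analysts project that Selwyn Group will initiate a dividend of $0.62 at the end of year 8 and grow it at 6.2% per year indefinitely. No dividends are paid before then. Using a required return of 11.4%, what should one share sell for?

Deferred-dividend DDM. At t=7 the remaining stream is a growing perpetuity with first payment D_8 = 0.62.
V_7 = D_8/(r−g) = 0.62/(0.114−0.062) = 11.9231
P₀ = V_7/(1+r)^7 = 11.9231/(1+0.114)^7 = 5.6001

$5.60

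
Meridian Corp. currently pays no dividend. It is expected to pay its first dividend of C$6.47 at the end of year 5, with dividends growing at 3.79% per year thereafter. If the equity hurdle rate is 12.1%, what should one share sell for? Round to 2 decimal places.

Deferred-dividend DDM. At t=4 the remaining stream is a growing perpetuity with first payment D_5 = 6.47.
V_4 = D_5/(r−g) = 6.47/(0.121−0.0379) = 77.8580
P₀ = V_4/(1+r)^4 = 77.8580/(1+0.121)^4 = 49.3038

C$49.30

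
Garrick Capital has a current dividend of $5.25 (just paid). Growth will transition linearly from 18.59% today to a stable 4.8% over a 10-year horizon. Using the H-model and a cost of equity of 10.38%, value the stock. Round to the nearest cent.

$163.47

H-model: P₀ = D₀[(1+g_L) + H(g_S−g_L)]/(r−g_L), with H = 10/2 = 5.
P₀ = 5.25 × [(1+0.048) + 5×(0.1859−0.048)] / (0.1038−0.048)
   = 5.25 × 1.7375 / 0.0558 = 163.4745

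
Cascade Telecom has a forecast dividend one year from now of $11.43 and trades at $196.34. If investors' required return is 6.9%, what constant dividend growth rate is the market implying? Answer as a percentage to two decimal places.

From P₀ = D₁/(r − g), the implied growth is g = r − D₁/P₀.
g = 0.069 − 11.43/196.34 = 0.069 − 0.05822 = 0.01078

1.08%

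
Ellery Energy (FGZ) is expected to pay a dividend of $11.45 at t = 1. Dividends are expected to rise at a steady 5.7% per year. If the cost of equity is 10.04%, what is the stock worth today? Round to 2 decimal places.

$263.82

Gordon growth model: P₀ = D₁/(r − g), with D₁ = 11.45 given directly.
P₀ = 11.4500 / (0.1004 − 0.057) = 11.4500 / 0.0434 = 263.8249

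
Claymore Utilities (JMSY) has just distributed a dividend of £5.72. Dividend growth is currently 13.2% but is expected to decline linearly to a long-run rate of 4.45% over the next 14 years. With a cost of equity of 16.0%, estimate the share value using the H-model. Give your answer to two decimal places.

£82.06

H-model: P₀ = D₀[(1+g_L) + H(g_S−g_L)]/(r−g_L), with H = 14/2 = 7.
P₀ = 5.72 × [(1+0.0445) + 7×(0.132−0.0445)] / (0.16−0.0445)
   = 5.72 × 1.6570 / 0.1155 = 82.0610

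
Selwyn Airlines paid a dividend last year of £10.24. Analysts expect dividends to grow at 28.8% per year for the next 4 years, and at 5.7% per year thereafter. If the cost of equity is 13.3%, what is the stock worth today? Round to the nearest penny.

£294.87

Two-stage DDM. Project D₁…D_4 at 0.288, terminal growth 0.057, discount at r = 0.133.
D_1 = 13.1891
D_2 = 16.9876
D_3 = 21.8800
D_4 = 28.1815
Terminal value at t=4: TV = D_5/(r−g) = 29.7878/(0.133−0.057) = 391.9447
P₀ = 13.1891/(1+0.133)^1 + 16.9876/(1+0.133)^2 + 21.8800/(1+0.133)^3 + 28.1815/(1+0.133)^4 + 391.9447/(1+0.133)^4 = 294.8711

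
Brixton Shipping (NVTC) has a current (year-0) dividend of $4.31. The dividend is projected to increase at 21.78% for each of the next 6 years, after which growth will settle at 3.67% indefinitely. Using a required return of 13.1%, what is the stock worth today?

$107.61

Two-stage DDM. Project D₁…D_6 at 0.2178, terminal growth 0.0367, discount at r = 0.131.
D_1 = 5.2487
D_2 = 6.3919
D_3 = 7.7840
D_4 = 9.4794
D_5 = 11.5440
D_6 = 14.0583
Terminal value at t=6: TV = D_7/(r−g) = 14.5742/(0.131−0.0367) = 154.5520
P₀ = 5.2487/(1+0.131)^1 + 6.3919/(1+0.131)^2 + 7.7840/(1+0.131)^3 + 9.4794/(1+0.131)^4 + 11.5440/(1+0.131)^5 + 14.0583/(1+0.131)^6 + 154.5520/(1+0.131)^6 = 107.6074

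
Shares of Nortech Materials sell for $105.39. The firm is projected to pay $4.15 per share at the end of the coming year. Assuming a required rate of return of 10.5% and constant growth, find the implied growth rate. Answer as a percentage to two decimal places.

6.56%

From P₀ = D₁/(r − g), the implied growth is g = r − D₁/P₀.
g = 0.105 − 4.15/105.39 = 0.105 − 0.03938 = 0.06562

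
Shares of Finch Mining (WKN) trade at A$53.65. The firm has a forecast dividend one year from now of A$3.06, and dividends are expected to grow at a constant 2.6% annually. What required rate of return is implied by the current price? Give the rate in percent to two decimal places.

Rearranging the constant-growth DDM: r = D₁/P₀ + g.
r = 3.0600 / 53.65 + 0.026 = 0.05704 + 0.026 = 0.08304

8.30%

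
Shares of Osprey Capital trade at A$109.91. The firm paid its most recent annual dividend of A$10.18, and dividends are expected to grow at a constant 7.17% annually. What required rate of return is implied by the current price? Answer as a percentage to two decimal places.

17.10%

Rearranging the constant-growth DDM: r = D₁/P₀ + g.
D₁ = 10.18 × (1 + 0.0717) = 10.9099.
r = 10.9099 / 109.91 + 0.0717 = 0.09926 + 0.0717 = 0.17096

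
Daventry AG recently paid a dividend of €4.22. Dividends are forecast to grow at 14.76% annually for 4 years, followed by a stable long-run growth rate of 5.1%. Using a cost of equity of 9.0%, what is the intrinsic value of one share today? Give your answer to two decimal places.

Two-stage DDM. Project D₁…D_4 at 0.1476, terminal growth 0.051, discount at r = 0.09.
D_1 = 4.8429
D_2 = 5.5577
D_3 = 6.3780
D_4 = 7.3194
Terminal value at t=4: TV = D_5/(r−g) = 7.6927/(0.09−0.051) = 197.2480
P₀ = 4.8429/(1+0.09)^1 + 5.5577/(1+0.09)^2 + 6.3780/(1+0.09)^3 + 7.3194/(1+0.09)^4 + 197.2480/(1+0.09)^4 = 158.9665

€158.97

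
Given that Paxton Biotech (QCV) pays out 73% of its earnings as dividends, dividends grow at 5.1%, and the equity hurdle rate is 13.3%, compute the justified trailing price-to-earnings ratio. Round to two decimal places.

Justified trailing P/E = b(1+g)/(r−g) = 0.73×(1+0.051)/(0.133−0.051) = 9.3565

9.36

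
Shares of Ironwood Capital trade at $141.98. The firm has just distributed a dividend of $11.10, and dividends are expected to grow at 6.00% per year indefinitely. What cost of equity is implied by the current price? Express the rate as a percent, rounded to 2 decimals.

14.29%

Rearranging the constant-growth DDM: r = D₁/P₀ + g.
D₁ = 11.10 × (1 + 0.06) = 11.7660.
r = 11.7660 / 141.98 + 0.06 = 0.08287 + 0.06 = 0.14287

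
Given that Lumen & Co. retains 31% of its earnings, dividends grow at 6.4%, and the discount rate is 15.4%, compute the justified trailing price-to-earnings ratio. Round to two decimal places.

8.16

Payout ratio b = 1 − 0.31 = 0.69.
Justified trailing P/E = b(1+g)/(r−g) = 0.69×(1+0.064)/(0.154−0.064) = 8.1573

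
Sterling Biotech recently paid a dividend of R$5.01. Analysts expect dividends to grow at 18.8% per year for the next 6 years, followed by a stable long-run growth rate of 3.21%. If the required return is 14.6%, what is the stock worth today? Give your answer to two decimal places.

Two-stage DDM. Project D₁…D_6 at 0.188, terminal growth 0.0321, discount at r = 0.146.
D_1 = 5.9519
D_2 = 7.0708
D_3 = 8.4002
D_4 = 9.9794
D_5 = 11.8555
D_6 = 14.0843
Terminal value at t=6: TV = D_7/(r−g) = 14.5364/(0.146−0.0321) = 127.6246
P₀ = 5.9519/(1+0.146)^1 + 7.0708/(1+0.146)^2 + 8.4002/(1+0.146)^3 + 9.9794/(1+0.146)^4 + 11.8555/(1+0.146)^5 + 14.0843/(1+0.146)^6 + 127.6246/(1+0.146)^6 = 90.5015

R$90.50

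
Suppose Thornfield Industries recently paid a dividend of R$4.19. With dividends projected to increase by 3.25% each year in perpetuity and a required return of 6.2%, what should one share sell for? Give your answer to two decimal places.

Gordon growth model: P₀ = D₁/(r − g). D₁ = 4.19 × (1 + 0.0325) = 4.3262.
P₀ = 4.3262 / (0.062 − 0.0325) = 4.3262 / 0.0295 = 146.6500

R$146.65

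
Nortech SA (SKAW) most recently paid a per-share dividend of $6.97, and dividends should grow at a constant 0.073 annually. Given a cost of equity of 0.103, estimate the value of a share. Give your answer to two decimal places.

$249.29

Gordon growth model: P₀ = D₁/(r − g). D₁ = 6.97 × (1 + 0.073) = 7.4788.
P₀ = 7.4788 / (0.103 − 0.073) = 7.4788 / 0.03 = 249.2937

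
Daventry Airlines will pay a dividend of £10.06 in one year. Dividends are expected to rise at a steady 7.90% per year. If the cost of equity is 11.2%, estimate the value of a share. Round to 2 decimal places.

£304.85

Gordon growth model: P₀ = D₁/(r − g), with D₁ = 10.06 given directly.
P₀ = 10.0600 / (0.112 − 0.079) = 10.0600 / 0.033 = 304.8485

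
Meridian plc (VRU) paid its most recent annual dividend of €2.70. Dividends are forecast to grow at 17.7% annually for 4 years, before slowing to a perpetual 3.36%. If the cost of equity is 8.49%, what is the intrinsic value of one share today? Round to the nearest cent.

Two-stage DDM. Project D₁…D_4 at 0.177, terminal growth 0.0336, discount at r = 0.0849.
D_1 = 3.1779
D_2 = 3.7404
D_3 = 4.4024
D_4 = 5.1817
Terminal value at t=4: TV = D_5/(r−g) = 5.3558/(0.0849−0.0336) = 104.4010
P₀ = 3.1779/(1+0.0849)^1 + 3.7404/(1+0.0849)^2 + 4.4024/(1+0.0849)^3 + 5.1817/(1+0.0849)^4 + 104.4010/(1+0.0849)^4 = 88.6560

€88.66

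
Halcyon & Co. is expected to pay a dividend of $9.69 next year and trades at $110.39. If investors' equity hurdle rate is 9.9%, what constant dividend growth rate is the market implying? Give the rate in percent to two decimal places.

1.12%

From P₀ = D₁/(r − g), the implied growth is g = r − D₁/P₀.
g = 0.099 − 9.69/110.39 = 0.099 − 0.08778 = 0.01122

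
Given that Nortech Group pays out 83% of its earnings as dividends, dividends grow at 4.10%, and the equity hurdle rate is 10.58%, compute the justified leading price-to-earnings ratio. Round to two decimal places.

Justified leading P/E = b/(r−g) = 0.83/(0.1058−0.041) = 12.8086

12.81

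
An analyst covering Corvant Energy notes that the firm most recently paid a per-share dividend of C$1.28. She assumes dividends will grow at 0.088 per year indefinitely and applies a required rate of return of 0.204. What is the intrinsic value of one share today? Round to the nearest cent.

C$12.01

Gordon growth model: P₀ = D₁/(r − g). D₁ = 1.28 × (1 + 0.088) = 1.3926.
P₀ = 1.3926 / (0.204 − 0.088) = 1.3926 / 0.116 = 12.0055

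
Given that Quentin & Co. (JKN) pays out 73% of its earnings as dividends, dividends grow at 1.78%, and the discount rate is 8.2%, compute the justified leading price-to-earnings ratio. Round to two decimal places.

Justified leading P/E = b/(r−g) = 0.73/(0.082−0.0178) = 11.3707

11.37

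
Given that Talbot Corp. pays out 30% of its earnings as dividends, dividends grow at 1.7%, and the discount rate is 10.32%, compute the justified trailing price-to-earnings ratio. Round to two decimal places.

3.54

Justified trailing P/E = b(1+g)/(r−g) = 0.30×(1+0.017)/(0.1032−0.017) = 3.5394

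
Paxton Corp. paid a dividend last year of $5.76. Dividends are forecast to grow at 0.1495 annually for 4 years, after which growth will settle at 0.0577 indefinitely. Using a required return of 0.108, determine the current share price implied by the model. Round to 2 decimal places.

Two-stage DDM. Project D₁…D_4 at 0.1495, terminal growth 0.0577, discount at r = 0.108.
D_1 = 6.6211
D_2 = 7.6110
D_3 = 8.7488
D_4 = 10.0568
Terminal value at t=4: TV = D_5/(r−g) = 10.6370/(0.108−0.0577) = 211.4720
P₀ = 6.6211/(1+0.108)^1 + 7.6110/(1+0.108)^2 + 8.7488/(1+0.108)^3 + 10.0568/(1+0.108)^4 + 211.4720/(1+0.108)^4 = 165.5914

$165.59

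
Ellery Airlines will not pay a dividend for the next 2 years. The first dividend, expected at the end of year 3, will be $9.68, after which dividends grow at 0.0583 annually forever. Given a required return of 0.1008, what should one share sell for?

$187.96

Deferred-dividend DDM. At t=2 the remaining stream is a growing perpetuity with first payment D_3 = 9.68.
V_2 = D_3/(r−g) = 9.68/(0.1008−0.0583) = 227.7647
P₀ = V_2/(1+r)^2 = 227.7647/(1+0.1008)^2 = 187.9618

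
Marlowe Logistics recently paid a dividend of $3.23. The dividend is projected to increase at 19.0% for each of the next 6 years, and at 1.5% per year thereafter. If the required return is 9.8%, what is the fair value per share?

Two-stage DDM. Project D₁…D_6 at 0.19, terminal growth 0.015, discount at r = 0.098.
D_1 = 3.8437
D_2 = 4.5740
D_3 = 5.4431
D_4 = 6.4772
D_5 = 7.7079
D_6 = 9.1724
Terminal value at t=6: TV = D_7/(r−g) = 9.3100/(0.098−0.015) = 112.1688
P₀ = 3.8437/(1+0.098)^1 + 4.5740/(1+0.098)^2 + 5.4431/(1+0.098)^3 + 6.4772/(1+0.098)^4 + 7.7079/(1+0.098)^5 + 9.1724/(1+0.098)^6 + 112.1688/(1+0.098)^6 = 89.9385

$89.94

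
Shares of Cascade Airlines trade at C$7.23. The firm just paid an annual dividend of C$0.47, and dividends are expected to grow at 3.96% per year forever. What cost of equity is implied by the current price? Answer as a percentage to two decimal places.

Rearranging the constant-growth DDM: r = D₁/P₀ + g.
D₁ = 0.47 × (1 + 0.0396) = 0.4886.
r = 0.4886 / 7.23 + 0.0396 = 0.06758 + 0.0396 = 0.10718

10.72%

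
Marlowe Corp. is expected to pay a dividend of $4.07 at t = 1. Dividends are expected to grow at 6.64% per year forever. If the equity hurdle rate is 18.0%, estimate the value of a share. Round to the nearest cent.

$35.83

Gordon growth model: P₀ = D₁/(r − g), with D₁ = 4.07 given directly.
P₀ = 4.0700 / (0.18 − 0.0664) = 4.0700 / 0.1136 = 35.8275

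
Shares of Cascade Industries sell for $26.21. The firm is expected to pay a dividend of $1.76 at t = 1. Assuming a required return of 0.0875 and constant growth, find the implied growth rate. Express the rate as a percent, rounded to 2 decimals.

2.04%

From P₀ = D₁/(r − g), the implied growth is g = r − D₁/P₀.
g = 0.0875 − 1.76/26.21 = 0.0875 − 0.06715 = 0.02035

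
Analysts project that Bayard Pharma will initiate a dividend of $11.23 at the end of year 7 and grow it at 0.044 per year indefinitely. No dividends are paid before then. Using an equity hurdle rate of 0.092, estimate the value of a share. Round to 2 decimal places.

$137.98

Deferred-dividend DDM. At t=6 the remaining stream is a growing perpetuity with first payment D_7 = 11.23.
V_6 = D_7/(r−g) = 11.23/(0.092−0.044) = 233.9583
P₀ = V_6/(1+r)^6 = 233.9583/(1+0.092)^6 = 137.9757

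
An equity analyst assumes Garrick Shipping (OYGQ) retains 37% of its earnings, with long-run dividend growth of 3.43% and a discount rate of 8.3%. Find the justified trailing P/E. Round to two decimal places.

13.38

Payout ratio b = 1 − 0.37 = 0.63.
Justified trailing P/E = b(1+g)/(r−g) = 0.63×(1+0.0343)/(0.083−0.0343) = 13.3801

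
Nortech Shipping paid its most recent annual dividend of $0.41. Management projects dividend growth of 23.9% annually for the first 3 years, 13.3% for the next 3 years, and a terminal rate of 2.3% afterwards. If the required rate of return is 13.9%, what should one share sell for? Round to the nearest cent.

$7.61

Three-stage DDM. Project D₁…D_6; terminal Gordon value at t=6 with g = 0.023; discount at r = 0.139.
D_1 = 0.5080
D_2 = 0.6294
D_3 = 0.7798
D_4 = 0.8835
D_5 = 1.0011
D_6 = 1.1342
TV_6 = 1.1603/(0.139−0.023) = 10.0024
P₀ = Σ Dₜ/(1+r)ᵗ + TV_6/(1+r)^6 = 7.6065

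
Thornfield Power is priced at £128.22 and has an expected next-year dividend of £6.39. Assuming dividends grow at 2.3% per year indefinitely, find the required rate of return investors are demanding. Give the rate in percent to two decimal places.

7.28%

Rearranging the constant-growth DDM: r = D₁/P₀ + g.
r = 6.3900 / 128.22 + 0.023 = 0.04984 + 0.023 = 0.07284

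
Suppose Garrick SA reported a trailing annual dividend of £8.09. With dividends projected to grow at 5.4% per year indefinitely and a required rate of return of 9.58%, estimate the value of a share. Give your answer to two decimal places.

Gordon growth model: P₀ = D₁/(r − g). D₁ = 8.09 × (1 + 0.054) = 8.5269.
P₀ = 8.5269 / (0.0958 − 0.054) = 8.5269 / 0.0418 = 203.9919

£203.99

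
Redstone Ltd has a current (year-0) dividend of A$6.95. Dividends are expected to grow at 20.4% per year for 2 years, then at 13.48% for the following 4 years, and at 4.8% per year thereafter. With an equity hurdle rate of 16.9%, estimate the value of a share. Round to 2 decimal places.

A$98.63

Three-stage DDM. Project D₁…D_6; terminal Gordon value at t=6 with g = 0.048; discount at r = 0.169.
D_1 = 8.3678
D_2 = 10.0748
D_3 = 11.4329
D_4 = 12.9741
D_5 = 14.7230
D_6 = 16.7076
TV_6 = 17.5096/(0.169−0.048) = 144.7075
P₀ = Σ Dₜ/(1+r)ᵗ + TV_6/(1+r)^6 = 98.6281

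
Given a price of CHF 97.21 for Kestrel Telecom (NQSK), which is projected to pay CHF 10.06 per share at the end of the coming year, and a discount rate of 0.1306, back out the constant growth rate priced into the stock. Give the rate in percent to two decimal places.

2.71%

From P₀ = D₁/(r − g), the implied growth is g = r − D₁/P₀.
g = 0.1306 − 10.06/97.21 = 0.1306 − 0.10349 = 0.02711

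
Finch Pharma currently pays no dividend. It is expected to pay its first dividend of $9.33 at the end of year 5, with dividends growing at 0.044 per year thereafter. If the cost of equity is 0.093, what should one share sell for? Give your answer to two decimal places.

$133.42

Deferred-dividend DDM. At t=4 the remaining stream is a growing perpetuity with first payment D_5 = 9.33.
V_4 = D_5/(r−g) = 9.33/(0.093−0.044) = 190.4082
P₀ = V_4/(1+r)^4 = 190.4082/(1+0.093)^4 = 133.4151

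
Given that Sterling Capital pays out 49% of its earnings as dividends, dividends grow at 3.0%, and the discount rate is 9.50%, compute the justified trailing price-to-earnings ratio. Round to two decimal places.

Justified trailing P/E = b(1+g)/(r−g) = 0.49×(1+0.03)/(0.095−0.03) = 7.7646

7.76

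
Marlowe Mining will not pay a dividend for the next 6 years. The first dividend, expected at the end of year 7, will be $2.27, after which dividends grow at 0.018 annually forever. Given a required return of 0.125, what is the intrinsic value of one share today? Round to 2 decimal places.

$10.46

Deferred-dividend DDM. At t=6 the remaining stream is a growing perpetuity with first payment D_7 = 2.27.
V_6 = D_7/(r−g) = 2.27/(0.125−0.018) = 21.2150
P₀ = V_6/(1+r)^6 = 21.2150/(1+0.125)^6 = 10.4647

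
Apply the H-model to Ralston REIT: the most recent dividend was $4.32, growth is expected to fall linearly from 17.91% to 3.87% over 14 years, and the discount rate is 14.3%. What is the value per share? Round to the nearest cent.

H-model: P₀ = D₀[(1+g_L) + H(g_S−g_L)]/(r−g_L), with H = 14/2 = 7.
P₀ = 4.32 × [(1+0.0387) + 7×(0.1791−0.0387)] / (0.143−0.0387)
   = 4.32 × 2.0215 / 0.1043 = 83.7285

$83.73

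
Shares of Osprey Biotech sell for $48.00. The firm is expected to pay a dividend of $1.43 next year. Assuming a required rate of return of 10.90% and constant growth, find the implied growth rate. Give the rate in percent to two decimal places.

7.92%

From P₀ = D₁/(r − g), the implied growth is g = r − D₁/P₀.
g = 0.109 − 1.43/48.00 = 0.109 − 0.02979 = 0.07921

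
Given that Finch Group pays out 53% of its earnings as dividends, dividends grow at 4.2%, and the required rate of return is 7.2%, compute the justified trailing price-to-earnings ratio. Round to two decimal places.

Justified trailing P/E = b(1+g)/(r−g) = 0.53×(1+0.042)/(0.072−0.042) = 18.4087

18.41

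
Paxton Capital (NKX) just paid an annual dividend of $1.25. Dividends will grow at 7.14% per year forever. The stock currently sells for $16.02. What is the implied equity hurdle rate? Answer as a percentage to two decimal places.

Rearranging the constant-growth DDM: r = D₁/P₀ + g.
D₁ = 1.25 × (1 + 0.0714) = 1.3392.
r = 1.3392 / 16.02 + 0.0714 = 0.08360 + 0.0714 = 0.15500

15.50%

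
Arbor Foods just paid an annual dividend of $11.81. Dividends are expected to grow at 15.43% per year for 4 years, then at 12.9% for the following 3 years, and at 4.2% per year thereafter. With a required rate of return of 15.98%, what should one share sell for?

$174.18

Three-stage DDM. Project D₁…D_7; terminal Gordon value at t=7 with g = 0.042; discount at r = 0.1598.
D_1 = 13.6323
D_2 = 15.7357
D_3 = 18.1638
D_4 = 20.9664
D_5 = 23.6711
D_6 = 26.7247
D_7 = 30.1722
TV_7 = 31.4394/(0.1598−0.042) = 266.8879
P₀ = Σ Dₜ/(1+r)ᵗ + TV_7/(1+r)^7 = 174.1783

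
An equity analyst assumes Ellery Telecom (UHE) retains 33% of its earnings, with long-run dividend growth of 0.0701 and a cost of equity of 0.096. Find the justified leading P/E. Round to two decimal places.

Payout ratio b = 1 − 0.33 = 0.67.
Justified leading P/E = b/(r−g) = 0.67/(0.096−0.0701) = 25.8687

25.87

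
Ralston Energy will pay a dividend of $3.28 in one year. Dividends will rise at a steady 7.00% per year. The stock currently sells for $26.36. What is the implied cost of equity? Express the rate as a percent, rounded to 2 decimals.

19.44%

Rearranging the constant-growth DDM: r = D₁/P₀ + g.
r = 3.2800 / 26.36 + 0.07 = 0.12443 + 0.07 = 0.19443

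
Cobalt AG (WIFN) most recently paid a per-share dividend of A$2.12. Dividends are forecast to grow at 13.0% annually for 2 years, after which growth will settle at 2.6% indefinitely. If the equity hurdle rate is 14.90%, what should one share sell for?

Two-stage DDM. Project D₁…D_2 at 0.13, terminal growth 0.026, discount at r = 0.149.
D_1 = 2.3956
D_2 = 2.7070
Terminal value at t=2: TV = D_3/(r−g) = 2.7774/(0.149−0.026) = 22.5806
P₀ = 2.3956/(1+0.149)^1 + 2.7070/(1+0.149)^2 + 22.5806/(1+0.149)^2 = 21.2393

A$21.24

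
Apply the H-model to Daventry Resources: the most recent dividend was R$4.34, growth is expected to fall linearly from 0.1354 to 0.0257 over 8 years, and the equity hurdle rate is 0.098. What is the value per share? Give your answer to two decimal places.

H-model: P₀ = D₀[(1+g_L) + H(g_S−g_L)]/(r−g_L), with H = 8/2 = 4.
P₀ = 4.34 × [(1+0.0257) + 4×(0.1354−0.0257)] / (0.098−0.0257)
   = 4.34 × 1.4645 / 0.0723 = 87.9105

R$87.91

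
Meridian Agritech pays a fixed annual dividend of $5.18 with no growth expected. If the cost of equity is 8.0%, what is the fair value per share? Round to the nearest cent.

$64.75

Zero-growth DDM (perpetuity): P₀ = D/r = 5.18 / 0.08 = 64.7500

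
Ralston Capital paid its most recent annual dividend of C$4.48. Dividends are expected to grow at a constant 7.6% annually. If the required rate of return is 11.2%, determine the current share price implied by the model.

Gordon growth model: P₀ = D₁/(r − g). D₁ = 4.48 × (1 + 0.076) = 4.8205.
P₀ = 4.8205 / (0.112 − 0.076) = 4.8205 / 0.036 = 133.9022

C$133.90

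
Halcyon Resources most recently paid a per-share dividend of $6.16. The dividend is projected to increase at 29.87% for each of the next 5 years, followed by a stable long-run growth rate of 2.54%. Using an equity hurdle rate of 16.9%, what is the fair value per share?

Two-stage DDM. Project D₁…D_5 at 0.2987, terminal growth 0.0254, discount at r = 0.169.
D_1 = 8.0000
D_2 = 10.3896
D_3 = 13.4930
D_4 = 17.5233
D_5 = 22.7575
Terminal value at t=5: TV = D_6/(r−g) = 23.3356/(0.169−0.0254) = 162.5039
P₀ = 8.0000/(1+0.169)^1 + 10.3896/(1+0.169)^2 + 13.4930/(1+0.169)^3 + 17.5233/(1+0.169)^4 + 22.7575/(1+0.169)^5 + 162.5039/(1+0.169)^5 = 117.1376

$117.14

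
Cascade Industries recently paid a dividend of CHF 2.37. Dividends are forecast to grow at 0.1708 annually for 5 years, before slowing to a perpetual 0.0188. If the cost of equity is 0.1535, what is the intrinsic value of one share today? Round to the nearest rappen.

CHF 31.70

Two-stage DDM. Project D₁…D_5 at 0.1708, terminal growth 0.0188, discount at r = 0.1535.
D_1 = 2.7748
D_2 = 3.2487
D_3 = 3.8036
D_4 = 4.4533
D_5 = 5.2139
Terminal value at t=5: TV = D_6/(r−g) = 5.3119/(0.1535−0.0188) = 39.4351
P₀ = 2.7748/(1+0.1535)^1 + 3.2487/(1+0.1535)^2 + 3.8036/(1+0.1535)^3 + 4.4533/(1+0.1535)^4 + 5.2139/(1+0.1535)^5 + 39.4351/(1+0.1535)^5 = 31.7045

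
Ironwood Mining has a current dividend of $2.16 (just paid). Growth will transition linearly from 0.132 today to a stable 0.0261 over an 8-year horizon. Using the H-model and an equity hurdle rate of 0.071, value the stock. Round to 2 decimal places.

$69.74

H-model: P₀ = D₀[(1+g_L) + H(g_S−g_L)]/(r−g_L), with H = 8/2 = 4.
P₀ = 2.16 × [(1+0.0261) + 4×(0.132−0.0261)] / (0.071−0.0261)
   = 2.16 × 1.4497 / 0.0449 = 69.7406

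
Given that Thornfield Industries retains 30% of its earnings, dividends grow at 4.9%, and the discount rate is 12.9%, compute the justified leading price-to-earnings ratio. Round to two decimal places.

8.75

Payout ratio b = 1 − 0.30 = 0.70.
Justified leading P/E = b/(r−g) = 0.70/(0.129−0.049) = 8.7500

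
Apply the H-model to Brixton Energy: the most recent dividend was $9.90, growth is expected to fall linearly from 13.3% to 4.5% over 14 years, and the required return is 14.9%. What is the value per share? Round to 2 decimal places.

H-model: P₀ = D₀[(1+g_L) + H(g_S−g_L)]/(r−g_L), with H = 14/2 = 7.
P₀ = 9.90 × [(1+0.045) + 7×(0.133−0.045)] / (0.149−0.045)
   = 9.90 × 1.6610 / 0.104 = 158.1144

$158.11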